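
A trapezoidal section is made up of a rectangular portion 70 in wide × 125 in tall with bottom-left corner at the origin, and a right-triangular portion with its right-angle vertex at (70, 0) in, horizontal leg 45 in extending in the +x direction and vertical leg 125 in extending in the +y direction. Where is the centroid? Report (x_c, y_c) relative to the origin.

x_c = 47.16 in, y_c = 57.43 in

Part | A | x̄ᵢ | ȳᵢ | A·x̄ᵢ | A·ȳᵢ
rectangular portion | 8750.00 | 35.00 | 62.50 | 306250.00 | 546875.00
triangular portion | 2812.50 | 85.00 | 41.67 | 239062.50 | 117187.50
Σ | 11562.50 |  |  | 545312.50 | 664062.50
x_c = 545312.50 / 11562.50 = 47.16 in
y_c = 664062.50 / 11562.50 = 57.43 in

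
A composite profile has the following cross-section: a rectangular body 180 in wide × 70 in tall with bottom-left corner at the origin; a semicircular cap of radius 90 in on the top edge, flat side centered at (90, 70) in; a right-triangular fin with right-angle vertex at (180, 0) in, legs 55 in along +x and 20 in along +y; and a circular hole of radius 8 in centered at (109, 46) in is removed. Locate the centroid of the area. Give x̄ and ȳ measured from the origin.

rectangular body: A = 180 × 70 = 12600.00, centroid at (90.00, 35.00).
semicircular top: A = ½π·90² = 12723.45, centroid at (90.00, 108.20).
triangular fin: A = ½·55·20 = 550.00, centroid at (198.33, 6.67).
hole: A = −π·8² = -201.06, centroid at (109.00, 46.00).
ΣA = 25672.39 in², ΣAx̄ = 2366278.11 in³, ΣAȳ = 1812059.34 in³.
x̄ = 2366278.11/25672.39 = 92.17 in; ȳ = 1812059.34/25672.39 = 70.58 in.

x̄ = 92.17 in, ȳ = 70.58 in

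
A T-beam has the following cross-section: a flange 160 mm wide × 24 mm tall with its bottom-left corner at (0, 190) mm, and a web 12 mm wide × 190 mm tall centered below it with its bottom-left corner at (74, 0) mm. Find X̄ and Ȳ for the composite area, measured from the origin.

web: A = 12 × 190 = 2280.00, centroid at (80.00, 95.00).
flange: A = 160 × 24 = 3840.00, centroid at (80.00, 202.00).
ΣA = 6120.00 mm², ΣAX̄ = 489600.00 mm³, ΣAȲ = 992280.00 mm³.
X̄ = 489600.00/6120.00 = 80.00 mm; Ȳ = 992280.00/6120.00 = 162.14 mm.

X̄ = 80.00 mm, Ȳ = 162.14 mm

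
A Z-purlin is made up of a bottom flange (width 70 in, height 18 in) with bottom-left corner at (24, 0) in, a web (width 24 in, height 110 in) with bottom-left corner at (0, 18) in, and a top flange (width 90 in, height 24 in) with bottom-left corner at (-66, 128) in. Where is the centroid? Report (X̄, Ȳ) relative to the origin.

X̄ = 10.01 in, Ȳ = 83.57 in

Part | A | x̄ᵢ | ȳᵢ | A·x̄ᵢ | A·ȳᵢ
bottom flange | 1260.00 | 59.00 | 9.00 | 74340.00 | 11340.00
web | 2640.00 | 12.00 | 73.00 | 31680.00 | 192720.00
top flange | 2160.00 | -21.00 | 140.00 | -45360.00 | 302400.00
Σ | 6060.00 |  |  | 60660.00 | 506460.00
X̄ = 60660.00 / 6060.00 = 10.01 in
Ȳ = 506460.00 / 6060.00 = 83.57 in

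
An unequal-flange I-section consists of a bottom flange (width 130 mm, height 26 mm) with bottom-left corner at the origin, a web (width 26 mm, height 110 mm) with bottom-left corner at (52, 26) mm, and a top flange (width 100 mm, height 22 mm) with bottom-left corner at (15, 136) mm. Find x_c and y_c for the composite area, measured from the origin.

x_c = 65.00 mm, y_c = 70.97 mm

bottom flange: A = 130 × 26 = 3380.00, centroid at (65.00, 13.00).
web: A = 26 × 110 = 2860.00, centroid at (65.00, 81.00).
top flange: A = 100 × 22 = 2200.00, centroid at (65.00, 147.00).
ΣA = 8440.00 mm²
ΣAx_c = (3380.00)(65.00) + (2860.00)(65.00) + (2200.00)(65.00) = 548600.00 mm³
ΣAy_c = (3380.00)(13.00) + (2860.00)(81.00) + (2200.00)(147.00) = 599000.00 mm³
x_c = 548600.00 / 8440.00 = 65.00 mm
y_c = 599000.00 / 8440.00 = 70.97 mm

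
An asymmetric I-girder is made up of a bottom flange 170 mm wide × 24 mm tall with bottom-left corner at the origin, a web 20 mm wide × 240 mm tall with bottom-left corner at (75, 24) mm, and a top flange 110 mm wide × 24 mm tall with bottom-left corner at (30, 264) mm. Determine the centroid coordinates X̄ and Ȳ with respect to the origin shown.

X̄ = 85.00 mm, Ȳ = 127.50 mm

Part | A | x̄ᵢ | ȳᵢ | A·x̄ᵢ | A·ȳᵢ
bottom flange | 4080.00 | 85.00 | 12.00 | 346800.00 | 48960.00
web | 4800.00 | 85.00 | 144.00 | 408000.00 | 691200.00
top flange | 2640.00 | 85.00 | 276.00 | 224400.00 | 728640.00
Σ | 11520.00 |  |  | 979200.00 | 1468800.00
X̄ = 979200.00 / 11520.00 = 85.00 mm
Ȳ = 1468800.00 / 11520.00 = 127.50 mm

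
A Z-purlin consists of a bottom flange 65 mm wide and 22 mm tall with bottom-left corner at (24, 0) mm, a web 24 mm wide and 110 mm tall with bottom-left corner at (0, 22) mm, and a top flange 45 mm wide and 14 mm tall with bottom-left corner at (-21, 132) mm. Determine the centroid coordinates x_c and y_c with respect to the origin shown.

x_c = 24.13 mm, y_c = 65.23 mm

bottom flange: A = 65 × 22 = 1430.00, centroid at (56.50, 11.00).
web: A = 24 × 110 = 2640.00, centroid at (12.00, 77.00).
top flange: A = 45 × 14 = 630.00, centroid at (1.50, 139.00).
ΣA = 4700.00 mm²
ΣAx_c = (1430.00)(56.50) + (2640.00)(12.00) + (630.00)(1.50) = 113420.00 mm³
ΣAy_c = (1430.00)(11.00) + (2640.00)(77.00) + (630.00)(139.00) = 306580.00 mm³
x_c = 113420.00 / 4700.00 = 24.13 mm
y_c = 306580.00 / 4700.00 = 65.23 mm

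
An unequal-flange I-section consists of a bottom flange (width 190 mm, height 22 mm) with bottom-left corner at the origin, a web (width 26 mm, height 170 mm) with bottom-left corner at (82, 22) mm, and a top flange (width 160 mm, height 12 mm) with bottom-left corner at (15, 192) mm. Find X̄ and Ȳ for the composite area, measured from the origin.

bottom flange: A = 190 × 22 = 4180.00, centroid at (95.00, 11.00).
web: A = 26 × 170 = 4420.00, centroid at (95.00, 107.00).
top flange: A = 160 × 12 = 1920.00, centroid at (95.00, 198.00).
ΣA = 10520.00 mm², ΣAX̄ = 999400.00 mm³, ΣAȲ = 899080.00 mm³.
X̄ = 999400.00/10520.00 = 95.00 mm; Ȳ = 899080.00/10520.00 = 85.46 mm.

X̄ = 95.00 mm, Ȳ = 85.46 mm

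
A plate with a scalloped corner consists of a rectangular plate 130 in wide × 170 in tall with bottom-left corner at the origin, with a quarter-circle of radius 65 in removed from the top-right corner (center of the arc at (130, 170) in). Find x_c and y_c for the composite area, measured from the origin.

x_c = 58.39 in, y_c = 74.86 in

plate: A = 130 × 170 = 22100.00, centroid at (65.00, 85.00).
removed quarter-circle: A = −¼π·65² = -3318.31, centroid at (102.41, 142.41).
ΣA = 18781.69 in², ΣAx_c = 1096661.73 in³, ΣAy_c = 1405929.44 in³.
x_c = 1096661.73/18781.69 = 58.39 in; y_c = 1405929.44/18781.69 = 74.86 in.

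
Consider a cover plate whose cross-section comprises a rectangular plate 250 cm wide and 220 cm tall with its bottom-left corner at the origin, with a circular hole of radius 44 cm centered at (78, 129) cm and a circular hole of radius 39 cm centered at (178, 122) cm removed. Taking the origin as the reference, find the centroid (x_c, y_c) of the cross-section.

x_c = 125.74 cm, y_c = 106.08 cm

plate: A = 250 × 220 = 55000.00, centroid at (125.00, 110.00).
hole 1: A = −π·44² = -6082.12, centroid at (78.00, 129.00).
hole 2: A = −π·39² = -4778.36, centroid at (178.00, 122.00).
ΣA = 44139.51 cm², ΣAx_c = 5550045.86 cm³, ΣAy_c = 4682445.87 cm³.
x_c = 5550045.86/44139.51 = 125.74 cm; y_c = 4682445.87/44139.51 = 106.08 cm.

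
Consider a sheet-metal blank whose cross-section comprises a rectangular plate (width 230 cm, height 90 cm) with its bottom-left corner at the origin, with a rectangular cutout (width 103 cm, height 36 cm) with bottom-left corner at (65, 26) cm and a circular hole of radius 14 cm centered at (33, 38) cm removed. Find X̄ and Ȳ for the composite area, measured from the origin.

Part | A | x̄ᵢ | ȳᵢ | A·x̄ᵢ | A·ȳᵢ
plate | 20700.00 | 115.00 | 45.00 | 2380500.00 | 931500.00
hole 1 | -3708.00 | 116.50 | 44.00 | -431982.00 | -163152.00
hole 2 | -615.75 | 33.00 | 38.00 | -20319.82 | -23398.58
Σ | 16376.25 |  |  | 1928198.18 | 744949.42
X̄ = 1928198.18 / 16376.25 = 117.74 cm
Ȳ = 744949.42 / 16376.25 = 45.49 cm

X̄ = 117.74 cm, Ȳ = 45.49 cm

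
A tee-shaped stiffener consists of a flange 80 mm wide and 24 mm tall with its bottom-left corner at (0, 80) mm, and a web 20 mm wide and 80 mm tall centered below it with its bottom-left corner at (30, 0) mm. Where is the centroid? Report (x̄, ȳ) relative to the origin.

x̄ = 40.00 mm, ȳ = 68.36 mm

Part | A | x̄ᵢ | ȳᵢ | A·x̄ᵢ | A·ȳᵢ
web | 1600.00 | 40.00 | 40.00 | 64000.00 | 64000.00
flange | 1920.00 | 40.00 | 92.00 | 76800.00 | 176640.00
Σ | 3520.00 |  |  | 140800.00 | 240640.00
x̄ = 140800.00 / 3520.00 = 40.00 mm
ȳ = 240640.00 / 3520.00 = 68.36 mm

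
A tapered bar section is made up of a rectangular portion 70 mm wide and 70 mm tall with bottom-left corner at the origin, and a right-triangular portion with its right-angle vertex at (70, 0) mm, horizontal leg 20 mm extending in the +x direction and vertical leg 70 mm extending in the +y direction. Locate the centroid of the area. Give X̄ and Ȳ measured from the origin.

X̄ = 40.21 mm, Ȳ = 33.54 mm

Part | A | x̄ᵢ | ȳᵢ | A·x̄ᵢ | A·ȳᵢ
rectangular portion | 4900.00 | 35.00 | 35.00 | 171500.00 | 171500.00
triangular portion | 700.00 | 76.67 | 23.33 | 53666.67 | 16333.33
Σ | 5600.00 |  |  | 225166.67 | 187833.33
X̄ = 225166.67 / 5600.00 = 40.21 mm
Ȳ = 187833.33 / 5600.00 = 33.54 mm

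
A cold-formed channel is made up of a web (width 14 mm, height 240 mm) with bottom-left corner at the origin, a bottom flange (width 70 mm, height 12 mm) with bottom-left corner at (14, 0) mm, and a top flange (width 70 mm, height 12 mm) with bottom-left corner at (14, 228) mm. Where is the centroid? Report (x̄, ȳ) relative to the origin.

x̄ = 21.00 mm, ȳ = 120.00 mm

web: A = 14 × 240 = 3360.00, centroid at (7.00, 120.00).
bottom flange: A = 70 × 12 = 840.00, centroid at (49.00, 6.00).
top flange: A = 70 × 12 = 840.00, centroid at (49.00, 234.00).
ΣA = 5040.00 mm²
ΣAx̄ = (3360.00)(7.00) + (840.00)(49.00) + (840.00)(49.00) = 105840.00 mm³
ΣAȳ = (3360.00)(120.00) + (840.00)(6.00) + (840.00)(234.00) = 604800.00 mm³
x̄ = 105840.00 / 5040.00 = 21.00 mm
ȳ = 604800.00 / 5040.00 = 120.00 mm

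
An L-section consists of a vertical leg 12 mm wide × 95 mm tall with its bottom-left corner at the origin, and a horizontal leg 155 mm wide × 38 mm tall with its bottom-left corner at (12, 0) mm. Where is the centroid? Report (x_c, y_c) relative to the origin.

x_c = 75.96 mm, y_c = 23.62 mm

vertical leg: A = 12 × 95 = 1140.00, centroid at (6.00, 47.50).
horizontal leg: A = 155 × 38 = 5890.00, centroid at (89.50, 19.00).
ΣA = 7030.00 mm²
ΣAx_c = (1140.00)(6.00) + (5890.00)(89.50) = 533995.00 mm³
ΣAy_c = (1140.00)(47.50) + (5890.00)(19.00) = 166060.00 mm³
x_c = 533995.00 / 7030.00 = 75.96 mm
y_c = 166060.00 / 7030.00 = 23.62 mm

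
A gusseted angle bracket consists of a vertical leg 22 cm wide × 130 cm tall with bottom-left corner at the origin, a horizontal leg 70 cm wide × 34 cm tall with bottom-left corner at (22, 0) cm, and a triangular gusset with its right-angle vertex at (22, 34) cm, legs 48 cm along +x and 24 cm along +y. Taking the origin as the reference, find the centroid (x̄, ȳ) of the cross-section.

x̄ = 32.50 cm, ȳ = 43.08 cm

Part | A | x̄ᵢ | ȳᵢ | A·x̄ᵢ | A·ȳᵢ
vertical leg | 2860.00 | 11.00 | 65.00 | 31460.00 | 185900.00
horizontal leg | 2380.00 | 57.00 | 17.00 | 135660.00 | 40460.00
gusset | 576.00 | 38.00 | 42.00 | 21888.00 | 24192.00
Σ | 5816.00 |  |  | 189008.00 | 250552.00
x̄ = 189008.00 / 5816.00 = 32.50 cm
ȳ = 250552.00 / 5816.00 = 43.08 cm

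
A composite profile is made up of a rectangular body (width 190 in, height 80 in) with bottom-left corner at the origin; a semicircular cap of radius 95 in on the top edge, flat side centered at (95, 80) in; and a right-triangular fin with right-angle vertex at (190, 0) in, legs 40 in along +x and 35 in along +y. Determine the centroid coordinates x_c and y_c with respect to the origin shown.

rectangular body: A = 190 × 80 = 15200.00, centroid at (95.00, 40.00).
semicircular top: A = ½π·95² = 14176.44, centroid at (95.00, 120.32).
triangular fin: A = ½·40·35 = 700.00, centroid at (203.33, 11.67).
ΣA = 30076.44 in², ΣAx_c = 2933094.83 in³, ΣAy_c = 2321864.95 in³.
x_c = 2933094.83/30076.44 = 97.52 in; y_c = 2321864.95/30076.44 = 77.20 in.

x_c = 97.52 in, y_c = 77.20 in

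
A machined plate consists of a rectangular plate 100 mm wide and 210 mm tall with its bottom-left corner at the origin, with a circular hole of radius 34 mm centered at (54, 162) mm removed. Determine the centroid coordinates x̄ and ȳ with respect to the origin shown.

Part | A | x̄ᵢ | ȳᵢ | A·x̄ᵢ | A·ȳᵢ
plate | 21000.00 | 50.00 | 105.00 | 1050000.00 | 2205000.00
hole | -3631.68 | 54.00 | 162.00 | -196110.78 | -588332.34
Σ | 17368.32 |  |  | 853889.22 | 1616667.66
x̄ = 853889.22 / 17368.32 = 49.16 mm
ȳ = 1616667.66 / 17368.32 = 93.08 mm

x̄ = 49.16 mm, ȳ = 93.08 mm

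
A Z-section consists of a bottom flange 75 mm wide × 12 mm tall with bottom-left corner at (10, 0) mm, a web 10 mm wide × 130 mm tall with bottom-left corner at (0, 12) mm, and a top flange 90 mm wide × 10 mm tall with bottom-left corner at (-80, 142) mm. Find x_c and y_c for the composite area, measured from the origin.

Part | A | x̄ᵢ | ȳᵢ | A·x̄ᵢ | A·ȳᵢ
bottom flange | 900.00 | 47.50 | 6.00 | 42750.00 | 5400.00
web | 1300.00 | 5.00 | 77.00 | 6500.00 | 100100.00
top flange | 900.00 | -35.00 | 147.00 | -31500.00 | 132300.00
Σ | 3100.00 |  |  | 17750.00 | 237800.00
x_c = 17750.00 / 3100.00 = 5.73 mm
y_c = 237800.00 / 3100.00 = 76.71 mm

x_c = 5.73 mm, y_c = 76.71 mm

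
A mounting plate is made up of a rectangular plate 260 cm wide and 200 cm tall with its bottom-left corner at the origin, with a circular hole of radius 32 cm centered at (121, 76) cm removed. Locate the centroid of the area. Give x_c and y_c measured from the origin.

x_c = 130.59 cm, y_c = 101.58 cm

plate: A = 260 × 200 = 52000.00, centroid at (130.00, 100.00).
hole: A = −π·32² = -3216.99, centroid at (121.00, 76.00).
ΣA = 48783.01 cm², ΣAx_c = 6370744.10 cm³, ΣAy_c = 4955508.69 cm³.
x_c = 6370744.10/48783.01 = 130.59 cm; y_c = 4955508.69/48783.01 = 101.58 cm.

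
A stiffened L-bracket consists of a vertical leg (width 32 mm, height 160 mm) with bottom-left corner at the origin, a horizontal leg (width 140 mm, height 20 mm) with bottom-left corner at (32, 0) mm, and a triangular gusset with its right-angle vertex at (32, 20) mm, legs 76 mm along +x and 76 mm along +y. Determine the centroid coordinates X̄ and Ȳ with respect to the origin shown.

Part | A | x̄ᵢ | ȳᵢ | A·x̄ᵢ | A·ȳᵢ
vertical leg | 5120.00 | 16.00 | 80.00 | 81920.00 | 409600.00
horizontal leg | 2800.00 | 102.00 | 10.00 | 285600.00 | 28000.00
gusset | 2888.00 | 57.33 | 45.33 | 165578.67 | 130922.67
Σ | 10808.00 |  |  | 533098.67 | 568522.67
X̄ = 533098.67 / 10808.00 = 49.32 mm
Ȳ = 568522.67 / 10808.00 = 52.60 mm

X̄ = 49.32 mm, Ȳ = 52.60 mm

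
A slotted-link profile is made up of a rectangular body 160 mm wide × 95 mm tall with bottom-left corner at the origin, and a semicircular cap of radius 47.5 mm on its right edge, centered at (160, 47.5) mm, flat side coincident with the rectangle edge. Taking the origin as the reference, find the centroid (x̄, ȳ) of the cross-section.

rectangular body: A = 160 × 95 = 15200.00, centroid at (80.00, 47.50).
semicircular end: A = ½π·47.5² = 3544.11, centroid at (180.16, 47.50).
ΣA = 18744.11 mm²
ΣAx̄ = (15200.00)(80.00) + (3544.11)(180.16) = 1854505.39 mm³
ΣAȳ = (15200.00)(47.50) + (3544.11)(47.50) = 890345.19 mm³
x̄ = 1854505.39 / 18744.11 = 98.94 mm
ȳ = 890345.19 / 18744.11 = 47.50 mm

x̄ = 98.94 mm, ȳ = 47.50 mm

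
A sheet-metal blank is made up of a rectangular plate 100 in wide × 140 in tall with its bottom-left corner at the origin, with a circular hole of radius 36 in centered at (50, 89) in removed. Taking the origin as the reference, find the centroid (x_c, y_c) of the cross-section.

Part | A | x̄ᵢ | ȳᵢ | A·x̄ᵢ | A·ȳᵢ
plate | 14000.00 | 50.00 | 70.00 | 700000.00 | 980000.00
hole | -4071.50 | 50.00 | 89.00 | -203575.20 | -362363.86
Σ | 9928.50 |  |  | 496424.80 | 617636.14
x_c = 496424.80 / 9928.50 = 50.00 in
y_c = 617636.14 / 9928.50 = 62.21 in

x_c = 50.00 in, y_c = 62.21 in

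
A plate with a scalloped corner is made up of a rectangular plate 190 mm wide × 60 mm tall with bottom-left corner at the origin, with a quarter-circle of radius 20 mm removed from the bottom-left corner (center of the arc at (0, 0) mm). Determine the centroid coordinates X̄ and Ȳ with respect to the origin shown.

plate: A = 190 × 60 = 11400.00, centroid at (95.00, 30.00).
removed quarter-circle: A = −¼π·20² = -314.16, centroid at (8.49, 8.49).
ΣA = 11085.84 mm², ΣAX̄ = 1080333.33 mm³, ΣAȲ = 339333.33 mm³.
X̄ = 1080333.33/11085.84 = 97.45 mm; Ȳ = 339333.33/11085.84 = 30.61 mm.

X̄ = 97.45 mm, Ȳ = 30.61 mm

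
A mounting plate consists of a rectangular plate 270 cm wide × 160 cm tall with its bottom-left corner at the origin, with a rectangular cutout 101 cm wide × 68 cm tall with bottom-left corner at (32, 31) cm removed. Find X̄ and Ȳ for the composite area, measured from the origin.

X̄ = 144.92 cm, Ȳ = 82.84 cm

Part | A | x̄ᵢ | ȳᵢ | A·x̄ᵢ | A·ȳᵢ
plate | 43200.00 | 135.00 | 80.00 | 5832000.00 | 3456000.00
hole | -6868.00 | 82.50 | 65.00 | -566610.00 | -446420.00
Σ | 36332.00 |  |  | 5265390.00 | 3009580.00
X̄ = 5265390.00 / 36332.00 = 144.92 cm
Ȳ = 3009580.00 / 36332.00 = 82.84 cm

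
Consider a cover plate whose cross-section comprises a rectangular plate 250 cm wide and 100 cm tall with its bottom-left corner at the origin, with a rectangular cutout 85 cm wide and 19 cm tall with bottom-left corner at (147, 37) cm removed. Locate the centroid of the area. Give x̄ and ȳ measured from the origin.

x̄ = 120.55 cm, ȳ = 50.24 cm

plate: A = 250 × 100 = 25000.00, centroid at (125.00, 50.00).
hole: A = −(85 × 19) = -1615.00, centroid at (189.50, 46.50).
ΣA = 23385.00 cm²
ΣAx̄ = (25000.00)(125.00) + (-1615.00)(189.50) = 2818957.50 cm³
ΣAȳ = (25000.00)(50.00) + (-1615.00)(46.50) = 1174902.50 cm³
x̄ = 2818957.50 / 23385.00 = 120.55 cm
ȳ = 1174902.50 / 23385.00 = 50.24 cm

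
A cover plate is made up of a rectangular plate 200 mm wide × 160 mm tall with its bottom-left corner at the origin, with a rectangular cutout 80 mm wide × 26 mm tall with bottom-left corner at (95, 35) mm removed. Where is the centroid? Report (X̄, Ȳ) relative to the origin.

X̄ = 97.57 mm, Ȳ = 82.22 mm

plate: A = 200 × 160 = 32000.00, centroid at (100.00, 80.00).
hole: A = −(80 × 26) = -2080.00, centroid at (135.00, 48.00).
ΣA = 29920.00 mm², ΣAX̄ = 2919200.00 mm³, ΣAȲ = 2460160.00 mm³.
X̄ = 2919200.00/29920.00 = 97.57 mm; Ȳ = 2460160.00/29920.00 = 82.22 mm.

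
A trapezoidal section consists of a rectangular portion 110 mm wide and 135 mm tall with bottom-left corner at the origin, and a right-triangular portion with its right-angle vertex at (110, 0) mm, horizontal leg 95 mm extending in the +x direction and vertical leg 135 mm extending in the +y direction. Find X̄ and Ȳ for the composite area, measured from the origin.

X̄ = 81.14 mm, Ȳ = 60.71 mm

rectangular portion: A = 110 × 135 = 14850.00, centroid at (55.00, 67.50).
triangular portion: A = ½·95·135 = 6412.50, centroid at (141.67, 45.00).
ΣA = 21262.50 mm²
ΣAX̄ = (14850.00)(55.00) + (6412.50)(141.67) = 1725187.50 mm³
ΣAȲ = (14850.00)(67.50) + (6412.50)(45.00) = 1290937.50 mm³
X̄ = 1725187.50 / 21262.50 = 81.14 mm
Ȳ = 1290937.50 / 21262.50 = 60.71 mm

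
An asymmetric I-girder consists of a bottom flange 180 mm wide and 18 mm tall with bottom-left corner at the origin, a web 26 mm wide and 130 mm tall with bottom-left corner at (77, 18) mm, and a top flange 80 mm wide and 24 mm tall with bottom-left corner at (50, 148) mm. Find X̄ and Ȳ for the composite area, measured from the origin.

X̄ = 90.00 mm, Ȳ = 72.24 mm

bottom flange: A = 180 × 18 = 3240.00, centroid at (90.00, 9.00).
web: A = 26 × 130 = 3380.00, centroid at (90.00, 83.00).
top flange: A = 80 × 24 = 1920.00, centroid at (90.00, 160.00).
ΣA = 8540.00 mm²
ΣAX̄ = (3240.00)(90.00) + (3380.00)(90.00) + (1920.00)(90.00) = 768600.00 mm³
ΣAȲ = (3240.00)(9.00) + (3380.00)(83.00) + (1920.00)(160.00) = 616900.00 mm³
X̄ = 768600.00 / 8540.00 = 90.00 mm
Ȳ = 616900.00 / 8540.00 = 72.24 mm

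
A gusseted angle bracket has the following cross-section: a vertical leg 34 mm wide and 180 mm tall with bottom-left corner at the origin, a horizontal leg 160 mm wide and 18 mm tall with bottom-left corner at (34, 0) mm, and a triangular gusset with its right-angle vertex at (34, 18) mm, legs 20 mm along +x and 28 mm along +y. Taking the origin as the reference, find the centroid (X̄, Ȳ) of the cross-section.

X̄ = 47.82 mm, Ȳ = 62.97 mm

vertical leg: A = 34 × 180 = 6120.00, centroid at (17.00, 90.00).
horizontal leg: A = 160 × 18 = 2880.00, centroid at (114.00, 9.00).
gusset: A = ½·20·28 = 280.00, centroid at (40.67, 27.33).
ΣA = 9280.00 mm², ΣAX̄ = 443746.67 mm³, ΣAȲ = 584373.33 mm³.
X̄ = 443746.67/9280.00 = 47.82 mm; Ȳ = 584373.33/9280.00 = 62.97 mm.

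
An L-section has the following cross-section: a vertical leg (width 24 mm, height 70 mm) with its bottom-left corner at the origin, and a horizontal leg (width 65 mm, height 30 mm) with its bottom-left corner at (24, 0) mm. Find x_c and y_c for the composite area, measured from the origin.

vertical leg: A = 24 × 70 = 1680.00, centroid at (12.00, 35.00).
horizontal leg: A = 65 × 30 = 1950.00, centroid at (56.50, 15.00).
ΣA = 3630.00 mm², ΣAx_c = 130335.00 mm³, ΣAy_c = 88050.00 mm³.
x_c = 130335.00/3630.00 = 35.90 mm; y_c = 88050.00/3630.00 = 24.26 mm.

x_c = 35.90 mm, y_c = 24.26 mm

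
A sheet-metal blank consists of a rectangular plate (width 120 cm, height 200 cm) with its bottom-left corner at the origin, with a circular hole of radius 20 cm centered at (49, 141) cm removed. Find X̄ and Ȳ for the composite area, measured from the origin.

X̄ = 60.61 cm, Ȳ = 97.73 cm

plate: A = 120 × 200 = 24000.00, centroid at (60.00, 100.00).
hole: A = −π·20² = -1256.64, centroid at (49.00, 141.00).
ΣA = 22743.36 cm²
ΣAX̄ = (24000.00)(60.00) + (-1256.64)(49.00) = 1378424.78 cm³
ΣAȲ = (24000.00)(100.00) + (-1256.64)(141.00) = 2222814.17 cm³
X̄ = 1378424.78 / 22743.36 = 60.61 cm
Ȳ = 2222814.17 / 22743.36 = 97.73 cm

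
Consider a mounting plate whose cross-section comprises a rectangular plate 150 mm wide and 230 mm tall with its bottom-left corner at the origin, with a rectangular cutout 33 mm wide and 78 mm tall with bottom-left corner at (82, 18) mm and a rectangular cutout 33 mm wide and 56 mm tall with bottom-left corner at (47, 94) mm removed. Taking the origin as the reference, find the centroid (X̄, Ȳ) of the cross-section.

X̄ = 73.70 mm, Ȳ = 119.53 mm

plate: A = 150 × 230 = 34500.00, centroid at (75.00, 115.00).
hole 1: A = −(33 × 78) = -2574.00, centroid at (98.50, 57.00).
hole 2: A = −(33 × 56) = -1848.00, centroid at (63.50, 122.00).
ΣA = 30078.00 mm², ΣAX̄ = 2216613.00 mm³, ΣAȲ = 3595326.00 mm³.
X̄ = 2216613.00/30078.00 = 73.70 mm; Ȳ = 3595326.00/30078.00 = 119.53 mm.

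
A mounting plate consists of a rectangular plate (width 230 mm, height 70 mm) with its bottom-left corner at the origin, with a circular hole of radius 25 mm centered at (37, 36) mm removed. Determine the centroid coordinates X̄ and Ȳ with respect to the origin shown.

X̄ = 125.83 mm, Ȳ = 34.86 mm

Part | A | x̄ᵢ | ȳᵢ | A·x̄ᵢ | A·ȳᵢ
plate | 16100.00 | 115.00 | 35.00 | 1851500.00 | 563500.00
hole | -1963.50 | 37.00 | 36.00 | -72649.33 | -70685.83
Σ | 14136.50 |  |  | 1778850.67 | 492814.17
X̄ = 1778850.67 / 14136.50 = 125.83 mm
Ȳ = 492814.17 / 14136.50 = 34.86 mm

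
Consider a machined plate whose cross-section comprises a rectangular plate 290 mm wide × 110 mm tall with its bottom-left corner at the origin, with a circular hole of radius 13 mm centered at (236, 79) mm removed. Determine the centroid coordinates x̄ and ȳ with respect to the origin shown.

x̄ = 143.46 mm, ȳ = 54.59 mm

Part | A | x̄ᵢ | ȳᵢ | A·x̄ᵢ | A·ȳᵢ
plate | 31900.00 | 145.00 | 55.00 | 4625500.00 | 1754500.00
hole | -530.93 | 236.00 | 79.00 | -125299.28 | -41943.40
Σ | 31369.07 |  |  | 4500200.72 | 1712556.60
x̄ = 4500200.72 / 31369.07 = 143.46 mm
ȳ = 1712556.60 / 31369.07 = 54.59 mm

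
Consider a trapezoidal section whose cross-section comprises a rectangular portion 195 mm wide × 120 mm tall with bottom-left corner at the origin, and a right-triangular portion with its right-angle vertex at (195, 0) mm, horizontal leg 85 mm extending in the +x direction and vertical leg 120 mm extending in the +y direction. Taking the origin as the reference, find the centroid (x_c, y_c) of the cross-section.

rectangular portion: A = 195 × 120 = 23400.00, centroid at (97.50, 60.00).
triangular portion: A = ½·85·120 = 5100.00, centroid at (223.33, 40.00).
ΣA = 28500.00 mm²
ΣAx_c = (23400.00)(97.50) + (5100.00)(223.33) = 3420500.00 mm³
ΣAy_c = (23400.00)(60.00) + (5100.00)(40.00) = 1608000.00 mm³
x_c = 3420500.00 / 28500.00 = 120.02 mm
y_c = 1608000.00 / 28500.00 = 56.42 mm

x_c = 120.02 mm, y_c = 56.42 mm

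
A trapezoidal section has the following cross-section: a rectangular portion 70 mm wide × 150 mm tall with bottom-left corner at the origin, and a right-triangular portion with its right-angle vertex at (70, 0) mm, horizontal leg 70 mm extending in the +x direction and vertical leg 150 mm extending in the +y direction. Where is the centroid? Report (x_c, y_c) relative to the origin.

x_c = 54.44 mm, y_c = 66.67 mm

Part | A | x̄ᵢ | ȳᵢ | A·x̄ᵢ | A·ȳᵢ
rectangular portion | 10500.00 | 35.00 | 75.00 | 367500.00 | 787500.00
triangular portion | 5250.00 | 93.33 | 50.00 | 490000.00 | 262500.00
Σ | 15750.00 |  |  | 857500.00 | 1050000.00
x_c = 857500.00 / 15750.00 = 54.44 mm
y_c = 1050000.00 / 15750.00 = 66.67 mm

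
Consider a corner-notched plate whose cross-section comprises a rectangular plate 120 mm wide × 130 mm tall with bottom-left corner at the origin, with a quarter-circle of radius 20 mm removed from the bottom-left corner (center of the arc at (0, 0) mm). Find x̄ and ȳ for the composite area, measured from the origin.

Part | A | x̄ᵢ | ȳᵢ | A·x̄ᵢ | A·ȳᵢ
plate | 15600.00 | 60.00 | 65.00 | 936000.00 | 1014000.00
removed quarter-circle | -314.16 | 8.49 | 8.49 | -2666.67 | -2666.67
Σ | 15285.84 |  |  | 933333.33 | 1011333.33
x̄ = 933333.33 / 15285.84 = 61.06 mm
ȳ = 1011333.33 / 15285.84 = 66.16 mm

x̄ = 61.06 mm, ȳ = 66.16 mm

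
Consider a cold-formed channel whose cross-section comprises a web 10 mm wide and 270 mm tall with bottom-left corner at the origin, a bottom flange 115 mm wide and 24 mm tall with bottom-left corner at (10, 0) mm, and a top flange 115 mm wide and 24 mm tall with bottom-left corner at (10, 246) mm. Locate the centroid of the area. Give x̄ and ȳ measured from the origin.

x̄ = 46.97 mm, ȳ = 135.00 mm

web: A = 10 × 270 = 2700.00, centroid at (5.00, 135.00).
bottom flange: A = 115 × 24 = 2760.00, centroid at (67.50, 12.00).
top flange: A = 115 × 24 = 2760.00, centroid at (67.50, 258.00).
ΣA = 8220.00 mm²
ΣAx̄ = (2700.00)(5.00) + (2760.00)(67.50) + (2760.00)(67.50) = 386100.00 mm³
ΣAȳ = (2700.00)(135.00) + (2760.00)(12.00) + (2760.00)(258.00) = 1109700.00 mm³
x̄ = 386100.00 / 8220.00 = 46.97 mm
ȳ = 1109700.00 / 8220.00 = 135.00 mm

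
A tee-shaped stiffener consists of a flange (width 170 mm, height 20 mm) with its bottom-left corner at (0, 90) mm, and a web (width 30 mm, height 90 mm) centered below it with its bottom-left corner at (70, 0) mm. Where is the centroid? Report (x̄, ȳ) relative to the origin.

web: A = 30 × 90 = 2700.00, centroid at (85.00, 45.00).
flange: A = 170 × 20 = 3400.00, centroid at (85.00, 100.00).
ΣA = 6100.00 mm², ΣAx̄ = 518500.00 mm³, ΣAȳ = 461500.00 mm³.
x̄ = 518500.00/6100.00 = 85.00 mm; ȳ = 461500.00/6100.00 = 75.66 mm.

x̄ = 85.00 mm, ȳ = 75.66 mm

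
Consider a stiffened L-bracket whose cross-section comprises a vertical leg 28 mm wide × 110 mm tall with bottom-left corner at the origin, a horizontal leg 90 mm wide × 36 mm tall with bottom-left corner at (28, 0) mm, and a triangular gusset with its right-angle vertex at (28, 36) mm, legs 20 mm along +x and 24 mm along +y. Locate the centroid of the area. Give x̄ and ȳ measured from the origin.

vertical leg: A = 28 × 110 = 3080.00, centroid at (14.00, 55.00).
horizontal leg: A = 90 × 36 = 3240.00, centroid at (73.00, 18.00).
gusset: A = ½·20·24 = 240.00, centroid at (34.67, 44.00).
ΣA = 6560.00 mm²
ΣAx̄ = (3080.00)(14.00) + (3240.00)(73.00) + (240.00)(34.67) = 287960.00 mm³
ΣAȳ = (3080.00)(55.00) + (3240.00)(18.00) + (240.00)(44.00) = 238280.00 mm³
x̄ = 287960.00 / 6560.00 = 43.90 mm
ȳ = 238280.00 / 6560.00 = 36.32 mm

x̄ = 43.90 mm, ȳ = 36.32 mm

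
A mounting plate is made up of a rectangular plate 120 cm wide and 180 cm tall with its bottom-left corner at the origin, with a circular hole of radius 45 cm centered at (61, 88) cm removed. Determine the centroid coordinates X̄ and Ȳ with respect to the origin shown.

plate: A = 120 × 180 = 21600.00, centroid at (60.00, 90.00).
hole: A = −π·45² = -6361.73, centroid at (61.00, 88.00).
ΣA = 15238.27 cm²
ΣAX̄ = (21600.00)(60.00) + (-6361.73)(61.00) = 907934.77 cm³
ΣAȲ = (21600.00)(90.00) + (-6361.73)(88.00) = 1384168.19 cm³
X̄ = 907934.77 / 15238.27 = 59.58 cm
Ȳ = 1384168.19 / 15238.27 = 90.83 cm

X̄ = 59.58 cm, Ȳ = 90.83 cm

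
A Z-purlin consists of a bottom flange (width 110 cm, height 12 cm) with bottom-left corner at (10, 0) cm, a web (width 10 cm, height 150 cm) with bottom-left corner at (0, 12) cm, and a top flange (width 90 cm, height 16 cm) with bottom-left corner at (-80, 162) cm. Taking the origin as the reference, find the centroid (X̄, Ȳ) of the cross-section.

bottom flange: A = 110 × 12 = 1320.00, centroid at (65.00, 6.00).
web: A = 10 × 150 = 1500.00, centroid at (5.00, 87.00).
top flange: A = 90 × 16 = 1440.00, centroid at (-35.00, 170.00).
ΣA = 4260.00 cm²
ΣAX̄ = (1320.00)(65.00) + (1500.00)(5.00) + (1440.00)(-35.00) = 42900.00 cm³
ΣAȲ = (1320.00)(6.00) + (1500.00)(87.00) + (1440.00)(170.00) = 383220.00 cm³
X̄ = 42900.00 / 4260.00 = 10.07 cm
Ȳ = 383220.00 / 4260.00 = 89.96 cm

X̄ = 10.07 cm, Ȳ = 89.96 cm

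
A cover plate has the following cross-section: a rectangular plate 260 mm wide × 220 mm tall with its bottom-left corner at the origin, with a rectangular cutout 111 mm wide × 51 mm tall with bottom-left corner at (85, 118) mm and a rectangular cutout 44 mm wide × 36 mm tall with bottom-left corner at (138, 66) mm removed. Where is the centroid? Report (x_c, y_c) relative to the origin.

x_c = 127.86 mm, y_c = 107.03 mm

plate: A = 260 × 220 = 57200.00, centroid at (130.00, 110.00).
hole 1: A = −(111 × 51) = -5661.00, centroid at (140.50, 143.50).
hole 2: A = −(44 × 36) = -1584.00, centroid at (160.00, 84.00).
ΣA = 49955.00 mm²
ΣAx_c = (57200.00)(130.00) + (-5661.00)(140.50) + (-1584.00)(160.00) = 6387189.50 mm³
ΣAy_c = (57200.00)(110.00) + (-5661.00)(143.50) + (-1584.00)(84.00) = 5346590.50 mm³
x_c = 6387189.50 / 49955.00 = 127.86 mm
y_c = 5346590.50 / 49955.00 = 107.03 mm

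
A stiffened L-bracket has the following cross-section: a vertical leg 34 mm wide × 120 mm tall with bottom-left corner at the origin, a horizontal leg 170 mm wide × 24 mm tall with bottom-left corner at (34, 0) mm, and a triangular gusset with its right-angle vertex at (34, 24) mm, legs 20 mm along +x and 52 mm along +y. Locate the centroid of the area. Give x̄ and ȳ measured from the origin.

Part | A | x̄ᵢ | ȳᵢ | A·x̄ᵢ | A·ȳᵢ
vertical leg | 4080.00 | 17.00 | 60.00 | 69360.00 | 244800.00
horizontal leg | 4080.00 | 119.00 | 12.00 | 485520.00 | 48960.00
gusset | 520.00 | 40.67 | 41.33 | 21146.67 | 21493.33
Σ | 8680.00 |  |  | 576026.67 | 315253.33
x̄ = 576026.67 / 8680.00 = 66.36 mm
ȳ = 315253.33 / 8680.00 = 36.32 mm

x̄ = 66.36 mm, ȳ = 36.32 mm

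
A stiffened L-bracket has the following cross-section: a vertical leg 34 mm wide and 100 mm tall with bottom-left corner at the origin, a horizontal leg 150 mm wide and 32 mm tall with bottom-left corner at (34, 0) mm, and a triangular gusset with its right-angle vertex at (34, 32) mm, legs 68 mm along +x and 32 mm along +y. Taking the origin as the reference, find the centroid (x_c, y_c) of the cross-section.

vertical leg: A = 34 × 100 = 3400.00, centroid at (17.00, 50.00).
horizontal leg: A = 150 × 32 = 4800.00, centroid at (109.00, 16.00).
gusset: A = ½·68·32 = 1088.00, centroid at (56.67, 42.67).
ΣA = 9288.00 mm²
ΣAx_c = (3400.00)(17.00) + (4800.00)(109.00) + (1088.00)(56.67) = 642653.33 mm³
ΣAy_c = (3400.00)(50.00) + (4800.00)(16.00) + (1088.00)(42.67) = 293221.33 mm³
x_c = 642653.33 / 9288.00 = 69.19 mm
y_c = 293221.33 / 9288.00 = 31.57 mm

x_c = 69.19 mm, y_c = 31.57 mm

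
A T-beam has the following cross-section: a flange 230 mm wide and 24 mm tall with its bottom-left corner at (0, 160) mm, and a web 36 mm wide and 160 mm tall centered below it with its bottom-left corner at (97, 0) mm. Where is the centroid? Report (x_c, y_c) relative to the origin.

Part | A | x̄ᵢ | ȳᵢ | A·x̄ᵢ | A·ȳᵢ
web | 5760.00 | 115.00 | 80.00 | 662400.00 | 460800.00
flange | 5520.00 | 115.00 | 172.00 | 634800.00 | 949440.00
Σ | 11280.00 |  |  | 1297200.00 | 1410240.00
x_c = 1297200.00 / 11280.00 = 115.00 mm
y_c = 1410240.00 / 11280.00 = 125.02 mm

x_c = 115.00 mm, y_c = 125.02 mm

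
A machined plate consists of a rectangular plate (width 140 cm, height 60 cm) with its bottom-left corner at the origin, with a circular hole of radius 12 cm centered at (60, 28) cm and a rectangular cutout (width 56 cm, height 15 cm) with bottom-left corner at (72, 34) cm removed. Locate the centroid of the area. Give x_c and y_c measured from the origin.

x_c = 67.09 cm, y_c = 28.77 cm

plate: A = 140 × 60 = 8400.00, centroid at (70.00, 30.00).
hole 1: A = −π·12² = -452.39, centroid at (60.00, 28.00).
hole 2: A = −(56 × 15) = -840.00, centroid at (100.00, 41.50).
ΣA = 7107.61 cm²
ΣAx_c = (8400.00)(70.00) + (-452.39)(60.00) + (-840.00)(100.00) = 476856.64 cm³
ΣAy_c = (8400.00)(30.00) + (-452.39)(28.00) + (-840.00)(41.50) = 204473.10 cm³
x_c = 476856.64 / 7107.61 = 67.09 cm
y_c = 204473.10 / 7107.61 = 28.77 cm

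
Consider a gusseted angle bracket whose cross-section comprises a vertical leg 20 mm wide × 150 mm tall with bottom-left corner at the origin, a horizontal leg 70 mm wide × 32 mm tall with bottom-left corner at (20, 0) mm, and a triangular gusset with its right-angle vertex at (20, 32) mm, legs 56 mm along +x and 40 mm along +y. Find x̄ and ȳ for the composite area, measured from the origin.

vertical leg: A = 20 × 150 = 3000.00, centroid at (10.00, 75.00).
horizontal leg: A = 70 × 32 = 2240.00, centroid at (55.00, 16.00).
gusset: A = ½·56·40 = 1120.00, centroid at (38.67, 45.33).
ΣA = 6360.00 mm², ΣAx̄ = 196506.67 mm³, ΣAȳ = 311613.33 mm³.
x̄ = 196506.67/6360.00 = 30.90 mm; ȳ = 311613.33/6360.00 = 49.00 mm.

x̄ = 30.90 mm, ȳ = 49.00 mm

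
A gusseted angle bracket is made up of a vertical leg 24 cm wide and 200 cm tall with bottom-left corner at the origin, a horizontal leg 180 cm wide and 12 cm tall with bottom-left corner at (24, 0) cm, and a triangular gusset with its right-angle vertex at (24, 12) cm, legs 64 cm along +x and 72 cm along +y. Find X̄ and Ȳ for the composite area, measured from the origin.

vertical leg: A = 24 × 200 = 4800.00, centroid at (12.00, 100.00).
horizontal leg: A = 180 × 12 = 2160.00, centroid at (114.00, 6.00).
gusset: A = ½·64·72 = 2304.00, centroid at (45.33, 36.00).
ΣA = 9264.00 cm²
ΣAX̄ = (4800.00)(12.00) + (2160.00)(114.00) + (2304.00)(45.33) = 408288.00 cm³
ΣAȲ = (4800.00)(100.00) + (2160.00)(6.00) + (2304.00)(36.00) = 575904.00 cm³
X̄ = 408288.00 / 9264.00 = 44.07 cm
Ȳ = 575904.00 / 9264.00 = 62.17 cm

X̄ = 44.07 cm, Ȳ = 62.17 cm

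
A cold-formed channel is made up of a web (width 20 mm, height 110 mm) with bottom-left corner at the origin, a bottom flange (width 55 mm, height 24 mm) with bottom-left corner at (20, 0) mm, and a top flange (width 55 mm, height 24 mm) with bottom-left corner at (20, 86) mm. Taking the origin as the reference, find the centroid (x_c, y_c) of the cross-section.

x_c = 30.45 mm, y_c = 55.00 mm

Part | A | x̄ᵢ | ȳᵢ | A·x̄ᵢ | A·ȳᵢ
web | 2200.00 | 10.00 | 55.00 | 22000.00 | 121000.00
bottom flange | 1320.00 | 47.50 | 12.00 | 62700.00 | 15840.00
top flange | 1320.00 | 47.50 | 98.00 | 62700.00 | 129360.00
Σ | 4840.00 |  |  | 147400.00 | 266200.00
x_c = 147400.00 / 4840.00 = 30.45 mm
y_c = 266200.00 / 4840.00 = 55.00 mm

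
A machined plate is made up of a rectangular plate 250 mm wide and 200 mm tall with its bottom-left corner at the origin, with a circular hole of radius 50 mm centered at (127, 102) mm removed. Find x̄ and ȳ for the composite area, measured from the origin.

plate: A = 250 × 200 = 50000.00, centroid at (125.00, 100.00).
hole: A = −π·50² = -7853.98, centroid at (127.00, 102.00).
ΣA = 42146.02 mm², ΣAx̄ = 5252544.33 mm³, ΣAȳ = 4198893.87 mm³.
x̄ = 5252544.33/42146.02 = 124.63 mm; ȳ = 4198893.87/42146.02 = 99.63 mm.

x̄ = 124.63 mm, ȳ = 99.63 mm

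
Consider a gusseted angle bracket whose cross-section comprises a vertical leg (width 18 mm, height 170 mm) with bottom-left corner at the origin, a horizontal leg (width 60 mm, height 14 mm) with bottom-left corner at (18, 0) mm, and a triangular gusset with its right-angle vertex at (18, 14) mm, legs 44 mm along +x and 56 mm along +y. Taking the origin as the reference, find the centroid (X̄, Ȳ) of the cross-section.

X̄ = 21.06 mm, Ȳ = 59.67 mm

Part | A | x̄ᵢ | ȳᵢ | A·x̄ᵢ | A·ȳᵢ
vertical leg | 3060.00 | 9.00 | 85.00 | 27540.00 | 260100.00
horizontal leg | 840.00 | 48.00 | 7.00 | 40320.00 | 5880.00
gusset | 1232.00 | 32.67 | 32.67 | 40245.33 | 40245.33
Σ | 5132.00 |  |  | 108105.33 | 306225.33
X̄ = 108105.33 / 5132.00 = 21.06 mm
Ȳ = 306225.33 / 5132.00 = 59.67 mm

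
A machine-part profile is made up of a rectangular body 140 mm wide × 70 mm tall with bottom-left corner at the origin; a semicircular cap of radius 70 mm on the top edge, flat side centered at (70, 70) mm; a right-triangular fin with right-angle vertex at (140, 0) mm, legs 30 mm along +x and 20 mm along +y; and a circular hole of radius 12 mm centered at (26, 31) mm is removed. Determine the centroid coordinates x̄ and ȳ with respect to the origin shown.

x̄ = 72.53 mm, ȳ = 63.33 mm

Part | A | x̄ᵢ | ȳᵢ | A·x̄ᵢ | A·ȳᵢ
rectangular body | 9800.00 | 70.00 | 35.00 | 686000.00 | 343000.00
semicircular top | 7696.90 | 70.00 | 99.71 | 538783.14 | 767449.81
triangular fin | 300.00 | 150.00 | 6.67 | 45000.00 | 2000.00
hole | -452.39 | 26.00 | 31.00 | -11762.12 | -14024.07
Σ | 17344.51 |  |  | 1258021.02 | 1098425.74
x̄ = 1258021.02 / 17344.51 = 72.53 mm
ȳ = 1098425.74 / 17344.51 = 63.33 mm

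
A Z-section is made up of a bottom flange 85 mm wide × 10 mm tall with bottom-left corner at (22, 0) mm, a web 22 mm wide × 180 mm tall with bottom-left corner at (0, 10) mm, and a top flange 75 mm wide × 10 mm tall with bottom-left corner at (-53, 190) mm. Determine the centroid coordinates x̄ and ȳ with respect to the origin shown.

x̄ = 15.60 mm, ȳ = 98.29 mm

bottom flange: A = 85 × 10 = 850.00, centroid at (64.50, 5.00).
web: A = 22 × 180 = 3960.00, centroid at (11.00, 100.00).
top flange: A = 75 × 10 = 750.00, centroid at (-15.50, 195.00).
ΣA = 5560.00 mm²
ΣAx̄ = (850.00)(64.50) + (3960.00)(11.00) + (750.00)(-15.50) = 86760.00 mm³
ΣAȳ = (850.00)(5.00) + (3960.00)(100.00) + (750.00)(195.00) = 546500.00 mm³
x̄ = 86760.00 / 5560.00 = 15.60 mm
ȳ = 546500.00 / 5560.00 = 98.29 mm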